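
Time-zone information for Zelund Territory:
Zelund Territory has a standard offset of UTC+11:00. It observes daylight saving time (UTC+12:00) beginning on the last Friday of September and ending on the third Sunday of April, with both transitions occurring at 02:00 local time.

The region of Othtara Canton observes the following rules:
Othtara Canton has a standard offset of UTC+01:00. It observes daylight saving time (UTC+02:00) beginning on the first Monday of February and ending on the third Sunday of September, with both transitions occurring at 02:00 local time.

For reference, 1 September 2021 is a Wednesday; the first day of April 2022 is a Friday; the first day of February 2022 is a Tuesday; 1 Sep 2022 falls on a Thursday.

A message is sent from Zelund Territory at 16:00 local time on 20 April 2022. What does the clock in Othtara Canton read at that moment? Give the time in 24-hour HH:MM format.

07:00

1 September 2021 is a Wednesday, so Fridays fall on 3, 10, 17, 24; the last is September 24.
1 April 2022 is a Friday, so the first Sunday is April 3 and the third is April 17.
Daylight saving runs 24 September 2021 – 17 April 2022; 20 April 2022 is outside that window, so Zelund Territory is on standard time at UTC+11:00.
16:00 Zelund Territory − 11h = 05:00 UTC.
1 February 2022 is a Tuesday, so the first Monday is February 7.
1 September 2022 is a Thursday, so the first Sunday is September 4 and the third is September 18.
At the standard offset (UTC+01:00), 05:00 UTC + 1h = 06:00 Othtara Canton standard time.
The standard-time date in Othtara Canton, 20 April 2022, falls between 7 February and 18 September, so daylight saving is in effect and Othtara Canton is at UTC+02:00.
05:00 UTC + 2h = 07:00 Othtara Canton.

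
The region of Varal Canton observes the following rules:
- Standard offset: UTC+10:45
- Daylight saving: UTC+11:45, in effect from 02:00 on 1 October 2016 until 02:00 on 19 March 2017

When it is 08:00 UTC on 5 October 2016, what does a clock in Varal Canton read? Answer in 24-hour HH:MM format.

At the standard offset (UTC+10:45), 08:00 UTC + 10h45m = 18:45 Varal Canton standard time.
Daylight saving runs 1 October 2016 – 19 March 2017; the standard-time date in Varal Canton, 5 October 2016, is inside that window, so Varal Canton is at UTC+11:45.
08:00 UTC + 11h45m = 19:45 local.

19:45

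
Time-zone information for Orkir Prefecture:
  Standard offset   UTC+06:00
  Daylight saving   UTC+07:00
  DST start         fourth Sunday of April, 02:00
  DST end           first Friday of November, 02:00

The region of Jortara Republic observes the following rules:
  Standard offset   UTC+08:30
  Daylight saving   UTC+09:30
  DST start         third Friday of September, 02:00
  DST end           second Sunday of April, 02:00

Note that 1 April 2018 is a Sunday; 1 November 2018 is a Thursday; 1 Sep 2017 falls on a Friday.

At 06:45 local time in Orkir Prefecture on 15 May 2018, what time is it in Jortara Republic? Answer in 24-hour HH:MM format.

08:15

1 April 2018 is a Sunday, so the first Sunday is April 1 and the fourth is April 22.
1 November 2018 is a Thursday, so the first Friday is November 2.
15 May 2018 falls between 22 April and 2 November, so daylight saving is in effect and Orkir Prefecture is at UTC+07:00.
06:45 Orkir Prefecture − 7h = 23:45 UTC (rolling into the previous day, 14 May 2018).
1 September 2017 is a Friday, so the first Friday is September 1 and the third is September 15.
1 April 2018 is a Sunday, so the first Sunday is April 1 and the second is April 8.
At the standard offset (UTC+08:30), 23:45 UTC + 8h30m = 08:15 Jortara Republic standard time (rolling into the next day, 15 May 2018).
Daylight saving runs 15 September 2017 – 8 April 2018; the standard-time date in Jortara Republic, 15 May 2018, is outside that window, so Jortara Republic is on standard time at UTC+08:30.
23:45 UTC + 8h30m = 08:15 Jortara Republic (rolling into the next day, 15 May 2018).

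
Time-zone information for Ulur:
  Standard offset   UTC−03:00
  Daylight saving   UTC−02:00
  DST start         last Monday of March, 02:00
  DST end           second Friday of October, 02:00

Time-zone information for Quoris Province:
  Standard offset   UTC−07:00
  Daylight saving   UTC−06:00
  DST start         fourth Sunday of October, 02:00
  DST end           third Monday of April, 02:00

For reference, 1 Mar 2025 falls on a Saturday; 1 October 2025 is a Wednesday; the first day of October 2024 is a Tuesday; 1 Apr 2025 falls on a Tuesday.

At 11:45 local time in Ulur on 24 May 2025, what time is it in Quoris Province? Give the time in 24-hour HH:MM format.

1 March 2025 is a Saturday, so Mondays fall on 3, 10, 17, 24, 31; the last is March 31.
1 October 2025 is a Wednesday, so the first Friday is October 3 and the second is October 10.
24 May 2025 lies within the daylight-saving period (31 March – 10 October), so Ulur is on daylight time, UTC−02:00.
11:45 Ulur + 2h = 13:45 UTC.
1 October 2024 is a Tuesday, so the first Sunday is October 6 and the fourth is October 27.
1 April 2025 is a Tuesday, so the first Monday is April 7 and the third is April 21.
At the standard offset (UTC−07:00), 13:45 UTC − 7h = 06:45 Quoris Province standard time.
Daylight saving runs 27 October 2024 – 21 April 2025; the standard-time date in Quoris Province, 24 May 2025, is outside that window, so Quoris Province is on standard time at UTC−07:00.
13:45 UTC − 7h = 06:45 Quoris Province.

06:45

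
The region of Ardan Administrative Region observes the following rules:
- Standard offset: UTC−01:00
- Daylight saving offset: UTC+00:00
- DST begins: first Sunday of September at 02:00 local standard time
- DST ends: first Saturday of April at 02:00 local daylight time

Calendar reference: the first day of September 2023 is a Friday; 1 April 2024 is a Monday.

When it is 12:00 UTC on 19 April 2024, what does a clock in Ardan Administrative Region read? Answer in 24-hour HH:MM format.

11:00

1 September 2023 is a Friday, so the first Sunday is September 3.
1 April 2024 is a Monday, so the first Saturday is April 6.
At the standard offset (UTC−01:00), 12:00 UTC − 1h = 11:00 Ardan Administrative Region standard time.
Daylight saving runs 3 September 2023 – 6 April 2024; the standard-time date in Ardan Administrative Region, 19 April 2024, is outside that window, so Ardan Administrative Region is on standard time at UTC−01:00.
12:00 UTC − 1h = 11:00 local.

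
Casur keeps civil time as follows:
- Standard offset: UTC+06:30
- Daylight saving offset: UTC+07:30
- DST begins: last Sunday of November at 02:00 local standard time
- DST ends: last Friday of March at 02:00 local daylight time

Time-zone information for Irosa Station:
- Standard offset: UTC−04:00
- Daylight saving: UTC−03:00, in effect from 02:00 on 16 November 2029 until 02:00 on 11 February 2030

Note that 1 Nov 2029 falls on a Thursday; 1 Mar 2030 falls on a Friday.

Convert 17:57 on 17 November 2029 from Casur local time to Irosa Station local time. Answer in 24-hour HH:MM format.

08:27

1 November 2029 is a Thursday, so Sundays fall on 4, 11, 18, 25; the last is November 25.
1 March 2030 is a Friday, so Fridays fall on 1, 8, 15, 22, 29; the last is March 29.
17 November 2029 is outside the daylight-saving period (25 November 2029 – 29 March 2030), so Casur is on standard time, UTC+06:30.
17:57 Casur − 6h30m = 11:27 UTC.
At the standard offset (UTC−04:00), 11:27 UTC − 4h = 07:27 Irosa Station standard time.
The standard-time date in Irosa Station, 17 November 2029, falls between 16 November 2029 and 11 February 2030, so daylight saving is in effect and Irosa Station is at UTC−03:00.
11:27 UTC − 3h = 08:27 Irosa Station.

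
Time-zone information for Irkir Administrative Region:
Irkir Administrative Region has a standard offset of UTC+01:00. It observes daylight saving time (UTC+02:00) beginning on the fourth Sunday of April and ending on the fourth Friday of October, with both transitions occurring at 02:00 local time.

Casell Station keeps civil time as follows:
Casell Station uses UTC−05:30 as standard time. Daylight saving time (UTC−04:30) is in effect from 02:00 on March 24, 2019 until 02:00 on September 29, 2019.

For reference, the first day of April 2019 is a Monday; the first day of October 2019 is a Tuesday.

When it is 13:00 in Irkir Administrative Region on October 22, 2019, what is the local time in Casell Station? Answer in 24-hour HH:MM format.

05:30

1 April 2019 is a Monday, so the first Sunday is April 7 and the fourth is April 28.
1 October 2019 is a Tuesday, so the first Friday is October 4 and the fourth is October 25.
October 22, 2019 falls between 28 April and 25 October, so daylight saving is in effect and Irkir Administrative Region is at UTC+02:00.
13:00 Irkir Administrative Region − 2h = 11:00 UTC.
At the standard offset (UTC−05:30), 11:00 UTC − 5h30m = 05:30 Casell Station standard time.
The standard-time date in Casell Station, October 22, 2019, is outside the daylight-saving period (24 March – 29 September), so Casell Station is on standard time, UTC−05:30.
11:00 UTC − 5h30m = 05:30 Casell Station.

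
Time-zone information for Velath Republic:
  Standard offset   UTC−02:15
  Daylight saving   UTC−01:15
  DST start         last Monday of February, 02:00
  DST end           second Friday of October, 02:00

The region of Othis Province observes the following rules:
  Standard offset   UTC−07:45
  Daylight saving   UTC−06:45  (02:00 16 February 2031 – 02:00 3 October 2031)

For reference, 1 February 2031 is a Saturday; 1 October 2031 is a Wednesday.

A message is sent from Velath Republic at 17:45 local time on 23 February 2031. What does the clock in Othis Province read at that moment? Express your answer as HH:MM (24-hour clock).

13:15

1 February 2031 is a Saturday, so Mondays fall on 3, 10, 17, 24; the last is February 24.
1 October 2031 is a Wednesday, so the first Friday is October 3 and the second is October 10.
23 February 2031 is outside the daylight-saving period (24 February – 10 October), so Velath Republic is on standard time, UTC−02:15.
17:45 Velath Republic + 2h15m = 20:00 UTC.
At the standard offset (UTC−07:45), 20:00 UTC − 7h45m = 12:15 Othis Province standard time.
Daylight saving runs 16 February – 3 October; the standard-time date in Othis Province, 23 February 2031, is inside that window, so Othis Province is at UTC−06:45.
20:00 UTC − 6h45m = 13:15 Othis Province.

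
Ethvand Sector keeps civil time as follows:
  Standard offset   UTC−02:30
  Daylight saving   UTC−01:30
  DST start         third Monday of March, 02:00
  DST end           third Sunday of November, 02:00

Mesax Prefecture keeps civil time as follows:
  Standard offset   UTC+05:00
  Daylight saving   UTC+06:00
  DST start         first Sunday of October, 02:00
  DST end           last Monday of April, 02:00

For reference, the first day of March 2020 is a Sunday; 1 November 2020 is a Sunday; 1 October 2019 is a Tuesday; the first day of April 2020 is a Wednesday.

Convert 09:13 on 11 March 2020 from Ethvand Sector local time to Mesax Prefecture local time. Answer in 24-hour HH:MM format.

1 March 2020 is a Sunday, so the first Monday is March 2 and the third is March 16.
1 November 2020 is a Sunday, so the first Sunday is November 1 and the third is November 15.
Daylight saving runs 16 March – 15 November; 11 March 2020 is outside that window, so Ethvand Sector is on standard time at UTC−02:30.
09:13 Ethvand Sector + 2h30m = 11:43 UTC.
1 October 2019 is a Tuesday, so the first Sunday is October 6.
1 April 2020 is a Wednesday, so Mondays fall on 6, 13, 20, 27; the last is April 27.
At the standard offset (UTC+05:00), 11:43 UTC + 5h = 16:43 Mesax Prefecture standard time.
The standard-time date in Mesax Prefecture, 11 March 2020, falls between 6 October 2019 and 27 April 2020, so daylight saving is in effect and Mesax Prefecture is at UTC+06:00.
11:43 UTC + 6h = 17:43 Mesax Prefecture.

17:43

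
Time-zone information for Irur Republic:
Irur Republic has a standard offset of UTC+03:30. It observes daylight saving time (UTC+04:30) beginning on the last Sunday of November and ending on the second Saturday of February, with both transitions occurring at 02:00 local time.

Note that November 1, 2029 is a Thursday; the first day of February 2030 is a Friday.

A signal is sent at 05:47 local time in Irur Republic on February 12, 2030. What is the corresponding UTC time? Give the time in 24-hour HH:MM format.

1 November 2029 is a Thursday, so Sundays fall on 4, 11, 18, 25; the last is November 25.
1 February 2030 is a Friday, so the first Saturday is February 2 and the second is February 9.
Daylight saving runs 25 November 2029 – 9 February 2030; February 12, 2030 is outside that window, so Irur Republic is on standard time at UTC+03:30.
05:47 local − 3h30m = 02:17 UTC.

02:17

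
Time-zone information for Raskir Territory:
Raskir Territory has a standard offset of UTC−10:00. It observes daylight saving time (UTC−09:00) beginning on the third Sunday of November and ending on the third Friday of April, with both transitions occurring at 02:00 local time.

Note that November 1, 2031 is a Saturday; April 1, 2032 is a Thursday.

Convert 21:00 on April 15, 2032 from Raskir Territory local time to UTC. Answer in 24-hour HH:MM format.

06:00

1 November 2031 is a Saturday, so the first Sunday is November 2 and the third is November 16.
1 April 2032 is a Thursday, so the first Friday is April 2 and the third is April 16.
April 15, 2032 falls between 16 November 2031 and 16 April 2032, so daylight saving is in effect and Raskir Territory is at UTC−09:00.
21:00 local + 9h = 06:00 UTC (rolling into the next day, 16 April 2032).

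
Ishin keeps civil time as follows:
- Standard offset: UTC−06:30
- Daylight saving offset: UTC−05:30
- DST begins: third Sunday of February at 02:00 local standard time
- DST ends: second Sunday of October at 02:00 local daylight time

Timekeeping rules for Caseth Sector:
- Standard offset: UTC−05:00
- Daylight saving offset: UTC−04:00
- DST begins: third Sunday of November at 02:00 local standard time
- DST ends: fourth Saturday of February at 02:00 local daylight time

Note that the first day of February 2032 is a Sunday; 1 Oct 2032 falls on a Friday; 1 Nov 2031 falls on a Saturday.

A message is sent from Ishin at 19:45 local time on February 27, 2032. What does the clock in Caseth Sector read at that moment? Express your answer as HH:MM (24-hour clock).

21:15

1 February 2032 is a Sunday, so the first Sunday is February 1 and the third is February 15.
1 October 2032 is a Friday, so the first Sunday is October 3 and the second is October 10.
February 27, 2032 lies within the daylight-saving period (15 February – 10 October), so Ishin is on daylight time, UTC−05:30.
19:45 Ishin + 5h30m = 01:15 UTC (rolling into the next day, 28 February 2032).
1 November 2031 is a Saturday, so the first Sunday is November 2 and the third is November 16.
1 February 2032 is a Sunday, so the first Saturday is February 7 and the fourth is February 28.
At the standard offset (UTC−05:00), 01:15 UTC − 5h = 20:15 Caseth Sector standard time (rolling into the previous day, 27 February 2032).
The standard-time date in Caseth Sector, February 27, 2032, falls between 16 November 2031 and 28 February 2032, so daylight saving is in effect and Caseth Sector is at UTC−04:00.
01:15 UTC − 4h = 21:15 Caseth Sector (rolling into the previous day, 27 February 2032).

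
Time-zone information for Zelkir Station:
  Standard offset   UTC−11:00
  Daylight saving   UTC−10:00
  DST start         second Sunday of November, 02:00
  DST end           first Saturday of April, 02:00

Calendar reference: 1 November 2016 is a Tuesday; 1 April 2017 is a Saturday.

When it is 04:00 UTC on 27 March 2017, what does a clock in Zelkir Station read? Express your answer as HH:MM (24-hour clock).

1 November 2016 is a Tuesday, so the first Sunday is November 6 and the second is November 13.
1 April 2017 is a Saturday, so the first Saturday is April 1.
At the standard offset (UTC−11:00), 04:00 UTC − 11h = 17:00 Zelkir Station standard time (rolling into the previous day, 26 March 2017).
The standard-time date in Zelkir Station, 26 March 2017, lies within the daylight-saving period (13 November 2016 – 1 April 2017), so Zelkir Station is on daylight time, UTC−10:00.
04:00 UTC − 10h = 18:00 local (rolling into the previous day, 26 March 2017).

18:00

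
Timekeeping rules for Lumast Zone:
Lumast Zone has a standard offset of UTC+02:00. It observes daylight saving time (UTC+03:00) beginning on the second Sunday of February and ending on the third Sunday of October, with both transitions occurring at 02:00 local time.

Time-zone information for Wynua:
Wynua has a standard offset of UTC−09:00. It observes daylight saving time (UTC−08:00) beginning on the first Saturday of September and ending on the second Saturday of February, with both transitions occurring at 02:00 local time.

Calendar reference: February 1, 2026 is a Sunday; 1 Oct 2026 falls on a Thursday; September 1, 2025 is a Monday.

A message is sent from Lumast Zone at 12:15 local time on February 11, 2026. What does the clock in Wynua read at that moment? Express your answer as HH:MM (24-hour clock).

01:15

1 February 2026 is a Sunday, so the first Sunday is February 1 and the second is February 8.
1 October 2026 is a Thursday, so the first Sunday is October 4 and the third is October 18.
Daylight saving runs 8 February – 18 October; February 11, 2026 is inside that window, so Lumast Zone is at UTC+03:00.
12:15 Lumast Zone − 3h = 09:15 UTC.
1 September 2025 is a Monday, so the first Saturday is September 6.
1 February 2026 is a Sunday, so the first Saturday is February 7 and the second is February 14.
At the standard offset (UTC−09:00), 09:15 UTC − 9h = 00:15 Wynua standard time.
The standard-time date in Wynua, February 11, 2026, lies within the daylight-saving period (6 September 2025 – 14 February 2026), so Wynua is on daylight time, UTC−08:00.
09:15 UTC − 8h = 01:15 Wynua.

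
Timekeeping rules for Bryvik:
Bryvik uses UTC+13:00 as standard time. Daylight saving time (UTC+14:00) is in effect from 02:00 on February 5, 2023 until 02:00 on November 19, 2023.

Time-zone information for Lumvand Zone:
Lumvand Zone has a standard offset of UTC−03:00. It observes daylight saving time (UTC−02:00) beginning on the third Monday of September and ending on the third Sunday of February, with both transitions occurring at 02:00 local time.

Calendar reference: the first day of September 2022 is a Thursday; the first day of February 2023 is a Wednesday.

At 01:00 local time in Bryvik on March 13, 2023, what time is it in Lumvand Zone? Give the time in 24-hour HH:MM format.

08:00

March 13, 2023 falls between 5 February and 19 November, so daylight saving is in effect and Bryvik is at UTC+14:00.
01:00 Bryvik − 14h = 11:00 UTC (rolling into the previous day, 12 March 2023).
1 September 2022 is a Thursday, so the first Monday is September 5 and the third is September 19.
1 February 2023 is a Wednesday, so the first Sunday is February 5 and the third is February 19.
At the standard offset (UTC−03:00), 11:00 UTC − 3h = 08:00 Lumvand Zone standard time.
The standard-time date in Lumvand Zone, March 12, 2023, does not fall between 19 September 2022 and 19 February 2023, so daylight saving is not in effect and Lumvand Zone is at UTC−03:00.
11:00 UTC − 3h = 08:00 Lumvand Zone.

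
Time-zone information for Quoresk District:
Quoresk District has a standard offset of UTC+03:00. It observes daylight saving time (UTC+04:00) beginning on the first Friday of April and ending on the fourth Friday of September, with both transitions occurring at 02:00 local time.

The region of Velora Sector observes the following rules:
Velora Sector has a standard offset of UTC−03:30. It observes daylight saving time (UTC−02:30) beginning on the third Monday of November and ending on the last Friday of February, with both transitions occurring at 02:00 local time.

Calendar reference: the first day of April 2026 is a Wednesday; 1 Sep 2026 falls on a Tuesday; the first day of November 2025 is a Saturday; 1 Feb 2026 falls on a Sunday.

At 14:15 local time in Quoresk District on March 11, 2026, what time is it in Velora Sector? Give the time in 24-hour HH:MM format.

1 April 2026 is a Wednesday, so the first Friday is April 3.
1 September 2026 is a Tuesday, so the first Friday is September 4 and the fourth is September 25.
March 11, 2026 does not fall between 3 April and 25 September, so daylight saving is not in effect and Quoresk District is at UTC+03:00.
14:15 Quoresk District − 3h = 11:15 UTC.
1 November 2025 is a Saturday, so the first Monday is November 3 and the third is November 17.
1 February 2026 is a Sunday, so Fridays fall on 6, 13, 20, 27; the last is February 27.
At the standard offset (UTC−03:30), 11:15 UTC − 3h30m = 07:45 Velora Sector standard time.
Daylight saving runs 17 November 2025 – 27 February 2026; the standard-time date in Velora Sector, March 11, 2026, is outside that window, so Velora Sector is on standard time at UTC−03:30.
11:15 UTC − 3h30m = 07:45 Velora Sector.

07:45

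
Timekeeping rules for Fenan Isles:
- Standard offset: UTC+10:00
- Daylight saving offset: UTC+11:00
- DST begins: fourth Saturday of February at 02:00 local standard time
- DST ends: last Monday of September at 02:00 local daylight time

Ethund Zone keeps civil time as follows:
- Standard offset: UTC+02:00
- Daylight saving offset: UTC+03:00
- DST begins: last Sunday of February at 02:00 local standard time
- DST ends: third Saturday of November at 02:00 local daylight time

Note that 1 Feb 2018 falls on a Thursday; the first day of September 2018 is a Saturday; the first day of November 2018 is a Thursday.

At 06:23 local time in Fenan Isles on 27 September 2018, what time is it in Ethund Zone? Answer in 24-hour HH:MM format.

1 February 2018 is a Thursday, so the first Saturday is February 3 and the fourth is February 24.
1 September 2018 is a Saturday, so Mondays fall on 3, 10, 17, 24; the last is September 24.
27 September 2018 does not fall between 24 February and 24 September, so daylight saving is not in effect and Fenan Isles is at UTC+10:00.
06:23 Fenan Isles − 10h = 20:23 UTC (rolling into the previous day, 26 September 2018).
1 February 2018 is a Thursday, so Sundays fall on 4, 11, 18, 25; the last is February 25.
1 November 2018 is a Thursday, so the first Saturday is November 3 and the third is November 17.
At the standard offset (UTC+02:00), 20:23 UTC + 2h = 22:23 Ethund Zone standard time.
The standard-time date in Ethund Zone, 26 September 2018, falls between 25 February and 17 November, so daylight saving is in effect and Ethund Zone is at UTC+03:00.
20:23 UTC + 3h = 23:23 Ethund Zone.

23:23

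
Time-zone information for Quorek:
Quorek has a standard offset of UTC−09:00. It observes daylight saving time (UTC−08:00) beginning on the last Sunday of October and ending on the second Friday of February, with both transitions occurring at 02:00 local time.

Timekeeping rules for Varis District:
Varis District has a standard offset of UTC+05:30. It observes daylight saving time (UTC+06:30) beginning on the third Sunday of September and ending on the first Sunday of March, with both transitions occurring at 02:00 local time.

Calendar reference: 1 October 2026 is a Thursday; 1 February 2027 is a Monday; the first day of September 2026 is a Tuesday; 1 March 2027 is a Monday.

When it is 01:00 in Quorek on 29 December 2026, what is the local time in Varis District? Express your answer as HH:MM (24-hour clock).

15:30

1 October 2026 is a Thursday, so Sundays fall on 4, 11, 18, 25; the last is October 25.
1 February 2027 is a Monday, so the first Friday is February 5 and the second is February 12.
Daylight saving runs 25 October 2026 – 12 February 2027; 29 December 2026 is inside that window, so Quorek is at UTC−08:00.
01:00 Quorek + 8h = 09:00 UTC.
1 September 2026 is a Tuesday, so the first Sunday is September 6 and the third is September 20.
1 March 2027 is a Monday, so the first Sunday is March 7.
At the standard offset (UTC+05:30), 09:00 UTC + 5h30m = 14:30 Varis District standard time.
Daylight saving runs 20 September 2026 – 7 March 2027; the standard-time date in Varis District, 29 December 2026, is inside that window, so Varis District is at UTC+06:30.
09:00 UTC + 6h30m = 15:30 Varis District.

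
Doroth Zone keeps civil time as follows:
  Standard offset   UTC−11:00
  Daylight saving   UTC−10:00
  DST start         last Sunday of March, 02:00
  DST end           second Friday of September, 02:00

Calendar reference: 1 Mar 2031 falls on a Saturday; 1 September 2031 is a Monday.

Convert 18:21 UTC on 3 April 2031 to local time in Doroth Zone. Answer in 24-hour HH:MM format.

08:21

1 March 2031 is a Saturday, so Sundays fall on 2, 9, 16, 23, 30; the last is March 30.
1 September 2031 is a Monday, so the first Friday is September 5 and the second is September 12.
At the standard offset (UTC−11:00), 18:21 UTC − 11h = 07:21 Doroth Zone standard time.
Daylight saving runs 30 March – 12 September; the standard-time date in Doroth Zone, 3 April 2031, is inside that window, so Doroth Zone is at UTC−10:00.
18:21 UTC − 10h = 08:21 local.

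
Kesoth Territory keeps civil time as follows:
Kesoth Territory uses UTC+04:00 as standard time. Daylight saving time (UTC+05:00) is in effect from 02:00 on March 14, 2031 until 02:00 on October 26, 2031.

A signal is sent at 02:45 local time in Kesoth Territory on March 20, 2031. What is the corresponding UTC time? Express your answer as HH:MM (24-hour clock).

March 20, 2031 falls between 14 March and 26 October, so daylight saving is in effect and Kesoth Territory is at UTC+05:00.
02:45 local − 5h = 21:45 UTC (rolling into the previous day, 19 March 2031).

21:45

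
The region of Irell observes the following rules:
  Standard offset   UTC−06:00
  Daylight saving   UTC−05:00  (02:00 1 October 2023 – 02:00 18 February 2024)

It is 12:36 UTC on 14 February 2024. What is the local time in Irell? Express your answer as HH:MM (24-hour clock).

07:36

At the standard offset (UTC−06:00), 12:36 UTC − 6h = 06:36 Irell standard time.
The standard-time date in Irell, 14 February 2024, falls between 1 October 2023 and 18 February 2024, so daylight saving is in effect and Irell is at UTC−05:00.
12:36 UTC − 5h = 07:36 local.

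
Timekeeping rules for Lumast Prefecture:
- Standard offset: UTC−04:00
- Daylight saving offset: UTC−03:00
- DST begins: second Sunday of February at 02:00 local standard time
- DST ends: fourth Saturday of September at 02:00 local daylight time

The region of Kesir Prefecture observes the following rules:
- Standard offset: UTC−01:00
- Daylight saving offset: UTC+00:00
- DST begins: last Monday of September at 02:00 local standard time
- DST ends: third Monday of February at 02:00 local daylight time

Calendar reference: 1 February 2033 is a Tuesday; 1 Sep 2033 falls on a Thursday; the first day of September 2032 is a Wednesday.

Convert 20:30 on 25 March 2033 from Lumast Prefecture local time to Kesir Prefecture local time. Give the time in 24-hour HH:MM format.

1 February 2033 is a Tuesday, so the first Sunday is February 6 and the second is February 13.
1 September 2033 is a Thursday, so the first Saturday is September 3 and the fourth is September 24.
25 March 2033 falls between 13 February and 24 September, so daylight saving is in effect and Lumast Prefecture is at UTC−03:00.
20:30 Lumast Prefecture + 3h = 23:30 UTC.
1 September 2032 is a Wednesday, so Mondays fall on 6, 13, 20, 27; the last is September 27.
1 February 2033 is a Tuesday, so the first Monday is February 7 and the third is February 21.
At the standard offset (UTC−01:00), 23:30 UTC − 1h = 22:30 Kesir Prefecture standard time.
The standard-time date in Kesir Prefecture, 25 March 2033, does not fall between 27 September 2032 and 21 February 2033, so daylight saving is not in effect and Kesir Prefecture is at UTC−01:00.
23:30 UTC − 1h = 22:30 Kesir Prefecture.

22:30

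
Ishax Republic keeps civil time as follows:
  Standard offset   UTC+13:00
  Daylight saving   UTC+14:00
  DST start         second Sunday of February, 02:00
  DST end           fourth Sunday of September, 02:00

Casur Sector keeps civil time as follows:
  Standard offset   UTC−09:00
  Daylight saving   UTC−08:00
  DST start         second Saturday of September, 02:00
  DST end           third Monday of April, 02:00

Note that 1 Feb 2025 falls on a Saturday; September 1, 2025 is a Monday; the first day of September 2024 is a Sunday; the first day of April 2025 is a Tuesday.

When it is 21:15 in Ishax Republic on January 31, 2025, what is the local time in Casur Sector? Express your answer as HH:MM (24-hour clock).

00:15

1 February 2025 is a Saturday, so the first Sunday is February 2 and the second is February 9.
1 September 2025 is a Monday, so the first Sunday is September 7 and the fourth is September 28.
Daylight saving runs 9 February – 28 September; January 31, 2025 is outside that window, so Ishax Republic is on standard time at UTC+13:00.
21:15 Ishax Republic − 13h = 08:15 UTC.
1 September 2024 is a Sunday, so the first Saturday is September 7 and the second is September 14.
1 April 2025 is a Tuesday, so the first Monday is April 7 and the third is April 21.
At the standard offset (UTC−09:00), 08:15 UTC − 9h = 23:15 Casur Sector standard time (rolling into the previous day, 30 January 2025).
The standard-time date in Casur Sector, January 30, 2025, lies within the daylight-saving period (14 September 2024 – 21 April 2025), so Casur Sector is on daylight time, UTC−08:00.
08:15 UTC − 8h = 00:15 Casur Sector.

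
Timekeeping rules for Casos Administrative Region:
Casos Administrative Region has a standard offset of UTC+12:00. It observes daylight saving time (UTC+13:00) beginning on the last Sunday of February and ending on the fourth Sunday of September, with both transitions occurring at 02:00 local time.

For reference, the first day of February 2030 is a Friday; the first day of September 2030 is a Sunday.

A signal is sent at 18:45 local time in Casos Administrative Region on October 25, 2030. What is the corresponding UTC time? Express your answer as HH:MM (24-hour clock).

06:45

1 February 2030 is a Friday, so Sundays fall on 3, 10, 17, 24; the last is February 24.
1 September 2030 is a Sunday, so the first Sunday is September 1 and the fourth is September 22.
October 25, 2030 is outside the daylight-saving period (24 February – 22 September), so Casos Administrative Region is on standard time, UTC+12:00.
18:45 local − 12h = 06:45 UTC.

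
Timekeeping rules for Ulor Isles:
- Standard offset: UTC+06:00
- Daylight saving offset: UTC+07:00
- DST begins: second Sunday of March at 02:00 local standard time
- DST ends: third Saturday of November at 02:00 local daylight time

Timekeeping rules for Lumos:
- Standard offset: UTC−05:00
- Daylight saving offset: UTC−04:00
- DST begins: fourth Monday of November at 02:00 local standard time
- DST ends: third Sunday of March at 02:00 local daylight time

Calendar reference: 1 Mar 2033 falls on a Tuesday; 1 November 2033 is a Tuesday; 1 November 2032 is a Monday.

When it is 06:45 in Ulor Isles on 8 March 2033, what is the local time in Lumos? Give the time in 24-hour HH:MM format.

1 March 2033 is a Tuesday, so the first Sunday is March 6 and the second is March 13.
1 November 2033 is a Tuesday, so the first Saturday is November 5 and the third is November 19.
Daylight saving runs 13 March – 19 November; 8 March 2033 is outside that window, so Ulor Isles is on standard time at UTC+06:00.
06:45 Ulor Isles − 6h = 00:45 UTC.
1 November 2032 is a Monday, so the first Monday is November 1 and the fourth is November 22.
1 March 2033 is a Tuesday, so the first Sunday is March 6 and the third is March 20.
At the standard offset (UTC−05:00), 00:45 UTC − 5h = 19:45 Lumos standard time (rolling into the previous day, 7 March 2033).
Daylight saving runs 22 November 2032 – 20 March 2033; the standard-time date in Lumos, 7 March 2033, is inside that window, so Lumos is at UTC−04:00.
00:45 UTC − 4h = 20:45 Lumos (rolling into the previous day, 7 March 2033).

20:45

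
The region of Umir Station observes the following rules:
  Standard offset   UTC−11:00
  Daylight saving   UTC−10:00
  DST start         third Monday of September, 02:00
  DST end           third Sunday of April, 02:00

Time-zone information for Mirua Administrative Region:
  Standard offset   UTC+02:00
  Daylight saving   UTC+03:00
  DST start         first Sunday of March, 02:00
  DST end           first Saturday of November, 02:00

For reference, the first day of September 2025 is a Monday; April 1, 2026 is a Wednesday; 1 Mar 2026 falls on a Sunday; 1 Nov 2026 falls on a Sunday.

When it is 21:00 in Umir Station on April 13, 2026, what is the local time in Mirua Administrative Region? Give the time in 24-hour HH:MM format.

1 September 2025 is a Monday, so the first Monday is September 1 and the third is September 15.
1 April 2026 is a Wednesday, so the first Sunday is April 5 and the third is April 19.
April 13, 2026 falls between 15 September 2025 and 19 April 2026, so daylight saving is in effect and Umir Station is at UTC−10:00.
21:00 Umir Station + 10h = 07:00 UTC (rolling into the next day, 14 April 2026).
1 March 2026 is a Sunday, so the first Sunday is March 1.
1 November 2026 is a Sunday, so the first Saturday is November 7.
At the standard offset (UTC+02:00), 07:00 UTC + 2h = 09:00 Mirua Administrative Region standard time.
The standard-time date in Mirua Administrative Region, April 14, 2026, falls between 1 March and 7 November, so daylight saving is in effect and Mirua Administrative Region is at UTC+03:00.
07:00 UTC + 3h = 10:00 Mirua Administrative Region.

10:00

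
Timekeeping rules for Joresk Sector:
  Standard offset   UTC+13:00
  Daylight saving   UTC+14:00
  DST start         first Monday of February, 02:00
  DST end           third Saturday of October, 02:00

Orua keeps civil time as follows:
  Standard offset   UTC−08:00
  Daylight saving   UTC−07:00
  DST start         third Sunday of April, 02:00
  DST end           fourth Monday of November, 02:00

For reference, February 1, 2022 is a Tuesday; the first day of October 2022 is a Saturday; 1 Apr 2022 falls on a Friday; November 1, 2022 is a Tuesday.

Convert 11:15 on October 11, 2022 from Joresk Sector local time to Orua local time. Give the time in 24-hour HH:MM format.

14:15

1 February 2022 is a Tuesday, so the first Monday is February 7.
1 October 2022 is a Saturday, so the first Saturday is October 1 and the third is October 15.
October 11, 2022 lies within the daylight-saving period (7 February – 15 October), so Joresk Sector is on daylight time, UTC+14:00.
11:15 Joresk Sector − 14h = 21:15 UTC (rolling into the previous day, 10 October 2022).
1 April 2022 is a Friday, so the first Sunday is April 3 and the third is April 17.
1 November 2022 is a Tuesday, so the first Monday is November 7 and the fourth is November 28.
At the standard offset (UTC−08:00), 21:15 UTC − 8h = 13:15 Orua standard time.
The standard-time date in Orua, October 10, 2022, falls between 17 April and 28 November, so daylight saving is in effect and Orua is at UTC−07:00.
21:15 UTC − 7h = 14:15 Orua.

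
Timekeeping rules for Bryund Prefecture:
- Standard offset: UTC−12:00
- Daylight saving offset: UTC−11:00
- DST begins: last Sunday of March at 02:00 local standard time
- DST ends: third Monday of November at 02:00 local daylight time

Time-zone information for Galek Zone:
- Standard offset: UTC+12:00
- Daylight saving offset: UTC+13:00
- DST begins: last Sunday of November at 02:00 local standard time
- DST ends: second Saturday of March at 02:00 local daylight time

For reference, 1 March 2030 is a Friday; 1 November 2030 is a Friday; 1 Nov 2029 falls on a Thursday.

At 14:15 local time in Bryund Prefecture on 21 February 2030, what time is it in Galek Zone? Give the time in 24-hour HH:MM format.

15:15

1 March 2030 is a Friday, so Sundays fall on 3, 10, 17, 24, 31; the last is March 31.
1 November 2030 is a Friday, so the first Monday is November 4 and the third is November 18.
21 February 2030 does not fall between 31 March and 18 November, so daylight saving is not in effect and Bryund Prefecture is at UTC−12:00.
14:15 Bryund Prefecture + 12h = 02:15 UTC (rolling into the next day, 22 February 2030).
1 November 2029 is a Thursday, so Sundays fall on 4, 11, 18, 25; the last is November 25.
1 March 2030 is a Friday, so the first Saturday is March 2 and the second is March 9.
At the standard offset (UTC+12:00), 02:15 UTC + 12h = 14:15 Galek Zone standard time.
Daylight saving runs 25 November 2029 – 9 March 2030; the standard-time date in Galek Zone, 22 February 2030, is inside that window, so Galek Zone is at UTC+13:00.
02:15 UTC + 13h = 15:15 Galek Zone.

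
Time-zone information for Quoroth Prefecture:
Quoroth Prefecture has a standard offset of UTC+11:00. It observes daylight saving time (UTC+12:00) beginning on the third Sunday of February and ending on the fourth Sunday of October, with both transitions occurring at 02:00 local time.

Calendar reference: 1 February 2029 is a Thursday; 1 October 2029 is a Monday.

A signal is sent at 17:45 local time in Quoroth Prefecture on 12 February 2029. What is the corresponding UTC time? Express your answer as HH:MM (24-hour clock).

06:45

1 February 2029 is a Thursday, so the first Sunday is February 4 and the third is February 18.
1 October 2029 is a Monday, so the first Sunday is October 7 and the fourth is October 28.
12 February 2029 is outside the daylight-saving period (18 February – 28 October), so Quoroth Prefecture is on standard time, UTC+11:00.
17:45 local − 11h = 06:45 UTC.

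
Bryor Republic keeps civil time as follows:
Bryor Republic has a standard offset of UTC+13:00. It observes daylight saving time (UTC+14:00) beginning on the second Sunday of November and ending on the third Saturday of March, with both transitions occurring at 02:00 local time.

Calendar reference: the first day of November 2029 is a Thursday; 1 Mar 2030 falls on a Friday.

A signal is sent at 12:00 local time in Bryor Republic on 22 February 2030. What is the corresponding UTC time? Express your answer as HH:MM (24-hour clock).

1 November 2029 is a Thursday, so the first Sunday is November 4 and the second is November 11.
1 March 2030 is a Friday, so the first Saturday is March 2 and the third is March 16.
22 February 2030 lies within the daylight-saving period (11 November 2029 – 16 March 2030), so Bryor Republic is on daylight time, UTC+14:00.
12:00 local − 14h = 22:00 UTC (rolling into the previous day, 21 February 2030).

22:00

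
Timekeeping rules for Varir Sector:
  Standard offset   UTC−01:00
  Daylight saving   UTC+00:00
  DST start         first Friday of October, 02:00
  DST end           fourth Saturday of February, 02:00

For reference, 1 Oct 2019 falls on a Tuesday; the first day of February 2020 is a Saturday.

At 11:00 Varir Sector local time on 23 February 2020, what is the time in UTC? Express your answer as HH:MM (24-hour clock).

1 October 2019 is a Tuesday, so the first Friday is October 4.
1 February 2020 is a Saturday, so the first Saturday is February 1 and the fourth is February 22.
23 February 2020 is outside the daylight-saving period (4 October 2019 – 22 February 2020), so Varir Sector is on standard time, UTC−01:00.
11:00 local + 1h = 12:00 UTC.

12:00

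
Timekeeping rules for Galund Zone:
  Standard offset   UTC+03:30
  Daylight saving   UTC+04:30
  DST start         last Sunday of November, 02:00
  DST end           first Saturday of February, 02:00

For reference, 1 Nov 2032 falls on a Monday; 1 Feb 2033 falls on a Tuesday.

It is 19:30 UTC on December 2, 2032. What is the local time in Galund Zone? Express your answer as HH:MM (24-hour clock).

1 November 2032 is a Monday, so Sundays fall on 7, 14, 21, 28; the last is November 28.
1 February 2033 is a Tuesday, so the first Saturday is February 5.
At the standard offset (UTC+03:30), 19:30 UTC + 3h30m = 23:00 Galund Zone standard time.
Daylight saving runs 28 November 2032 – 5 February 2033; the standard-time date in Galund Zone, December 2, 2032, is inside that window, so Galund Zone is at UTC+04:30.
19:30 UTC + 4h30m = 00:00 local (rolling into the next day, 3 December 2032).

00:00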